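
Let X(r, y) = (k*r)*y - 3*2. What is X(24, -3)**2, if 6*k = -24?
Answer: 79524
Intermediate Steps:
k = -4 (k = (1/6)*(-24) = -4)
X(r, y) = -6 - 4*r*y (X(r, y) = (-4*r)*y - 3*2 = -4*r*y - 6 = -6 - 4*r*y)
X(24, -3)**2 = (-6 - 4*24*(-3))**2 = (-6 + 288)**2 = 282**2 = 79524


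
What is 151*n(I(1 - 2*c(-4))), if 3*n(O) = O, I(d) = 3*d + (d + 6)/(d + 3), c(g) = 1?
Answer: -151/6 ≈ -25.167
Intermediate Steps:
I(d) = 3*d + (6 + d)/(3 + d)
n(O) = O/3
151*n(I(1 - 2*c(-4))) = 151*(((6 + 3*(1 - 2*1)**2 + 10*(1 - 2*1))/(3 + (1 - 2*1)))/3) = 151*(((6 + 3*(1 - 2)**2 + 10*(1 - 2))/(3 + (1 - 2)))/3) = 151*(((6 + 3*(-1)**2 + 10*(-1))/(3 - 1))/3) = 151*(((6 + 3*1 - 10)/2)/3) = 151*(((6 + 3 - 10)/2)/3) = 151*(((1/2)*(-1))/3) = 151*((1/3)*(-1/2)) = 151*(-1/6) = -151/6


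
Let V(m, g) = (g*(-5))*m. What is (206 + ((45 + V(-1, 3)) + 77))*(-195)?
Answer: -66885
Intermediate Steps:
V(m, g) = -5*g*m (V(m, g) = (-5*g)*m = -5*g*m)
(206 + ((45 + V(-1, 3)) + 77))*(-195) = (206 + ((45 - 5*3*(-1)) + 77))*(-195) = (206 + ((45 + 15) + 77))*(-195) = (206 + (60 + 77))*(-195) = (206 + 137)*(-195) = 343*(-195) = -66885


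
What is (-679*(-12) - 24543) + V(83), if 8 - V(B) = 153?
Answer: -16540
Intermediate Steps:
V(B) = -145 (V(B) = 8 - 1*153 = 8 - 153 = -145)
(-679*(-12) - 24543) + V(83) = (-679*(-12) - 24543) - 145 = (8148 - 24543) - 145 = -16395 - 145 = -16540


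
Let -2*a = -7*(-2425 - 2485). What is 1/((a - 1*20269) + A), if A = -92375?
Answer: -1/129829 ≈ -7.7024e-6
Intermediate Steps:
a = -17185 (a = -(-7)*(-2425 - 2485)/2 = -(-7)*(-4910)/2 = -½*34370 = -17185)
1/((a - 1*20269) + A) = 1/((-17185 - 1*20269) - 92375) = 1/((-17185 - 20269) - 92375) = 1/(-37454 - 92375) = 1/(-129829) = -1/129829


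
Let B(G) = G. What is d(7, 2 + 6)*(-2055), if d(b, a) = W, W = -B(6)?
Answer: 12330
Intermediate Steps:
W = -6 (W = -1*6 = -6)
d(b, a) = -6
d(7, 2 + 6)*(-2055) = -6*(-2055) = 12330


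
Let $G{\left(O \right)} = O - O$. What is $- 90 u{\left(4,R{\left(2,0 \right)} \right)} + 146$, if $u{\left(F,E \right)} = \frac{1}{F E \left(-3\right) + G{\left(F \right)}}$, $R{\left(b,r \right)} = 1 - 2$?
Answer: $\frac{277}{2} \approx 138.5$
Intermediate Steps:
$R{\left(b,r \right)} = -1$ ($R{\left(b,r \right)} = 1 - 2 = -1$)
$G{\left(O \right)} = 0$
$u{\left(F,E \right)} = - \frac{1}{3 E F}$ ($u{\left(F,E \right)} = \frac{1}{F E \left(-3\right) + 0} = \frac{1}{E F \left(-3\right) + 0} = \frac{1}{- 3 E F + 0} = \frac{1}{\left(-3\right) E F} = - \frac{1}{3 E F}$)
$- 90 u{\left(4,R{\left(2,0 \right)} \right)} + 146 = - 90 \left(- \frac{1}{3 \left(-1\right) 4}\right) + 146 = - 90 \left(\left(- \frac{1}{3}\right) \left(-1\right) \frac{1}{4}\right) + 146 = \left(-90\right) \frac{1}{12} + 146 = - \frac{15}{2} + 146 = \frac{277}{2}$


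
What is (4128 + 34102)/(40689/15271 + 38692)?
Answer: 583810330/590906221 ≈ 0.98799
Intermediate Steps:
(4128 + 34102)/(40689/15271 + 38692) = 38230/(40689*(1/15271) + 38692) = 38230/(40689/15271 + 38692) = 38230/(590906221/15271) = 38230*(15271/590906221) = 583810330/590906221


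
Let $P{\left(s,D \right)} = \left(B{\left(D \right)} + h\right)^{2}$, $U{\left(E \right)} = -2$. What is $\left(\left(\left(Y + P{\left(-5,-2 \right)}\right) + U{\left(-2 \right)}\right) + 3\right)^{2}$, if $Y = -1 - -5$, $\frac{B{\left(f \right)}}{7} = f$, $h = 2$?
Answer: $22201$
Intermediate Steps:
$B{\left(f \right)} = 7 f$
$P{\left(s,D \right)} = \left(2 + 7 D\right)^{2}$ ($P{\left(s,D \right)} = \left(7 D + 2\right)^{2} = \left(2 + 7 D\right)^{2}$)
$Y = 4$ ($Y = -1 + 5 = 4$)
$\left(\left(\left(Y + P{\left(-5,-2 \right)}\right) + U{\left(-2 \right)}\right) + 3\right)^{2} = \left(\left(\left(4 + \left(2 + 7 \left(-2\right)\right)^{2}\right) - 2\right) + 3\right)^{2} = \left(\left(\left(4 + \left(2 - 14\right)^{2}\right) - 2\right) + 3\right)^{2} = \left(\left(\left(4 + \left(-12\right)^{2}\right) - 2\right) + 3\right)^{2} = \left(\left(\left(4 + 144\right) - 2\right) + 3\right)^{2} = \left(\left(148 - 2\right) + 3\right)^{2} = \left(146 + 3\right)^{2} = 149^{2} = 22201$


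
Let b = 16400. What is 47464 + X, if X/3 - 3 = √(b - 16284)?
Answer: 47473 + 6*√29 ≈ 47505.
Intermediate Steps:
X = 9 + 6*√29 (X = 9 + 3*√(16400 - 16284) = 9 + 3*√116 = 9 + 3*(2*√29) = 9 + 6*√29 ≈ 41.311)
47464 + X = 47464 + (9 + 6*√29) = 47473 + 6*√29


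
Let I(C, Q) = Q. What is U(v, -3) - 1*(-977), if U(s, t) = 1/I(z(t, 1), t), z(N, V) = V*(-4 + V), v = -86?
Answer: 2930/3 ≈ 976.67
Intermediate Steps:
U(s, t) = 1/t
U(v, -3) - 1*(-977) = 1/(-3) - 1*(-977) = -⅓ + 977 = 2930/3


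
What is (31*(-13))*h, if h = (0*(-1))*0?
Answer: 0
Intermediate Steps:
h = 0 (h = 0*0 = 0)
(31*(-13))*h = (31*(-13))*0 = -403*0 = 0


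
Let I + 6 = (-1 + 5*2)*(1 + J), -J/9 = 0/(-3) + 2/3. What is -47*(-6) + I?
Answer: 231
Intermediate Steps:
J = -6 (J = -9*(0/(-3) + 2/3) = -9*(0*(-1/3) + 2*(1/3)) = -9*(0 + 2/3) = -9*2/3 = -6)
I = -51 (I = -6 + (-1 + 5*2)*(1 - 6) = -6 + (-1 + 10)*(-5) = -6 + 9*(-5) = -6 - 45 = -51)
-47*(-6) + I = -47*(-6) - 51 = 282 - 51 = 231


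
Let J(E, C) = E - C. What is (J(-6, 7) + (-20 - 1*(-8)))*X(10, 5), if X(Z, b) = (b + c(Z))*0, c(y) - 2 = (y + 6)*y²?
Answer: 0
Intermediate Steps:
c(y) = 2 + y²*(6 + y) (c(y) = 2 + (y + 6)*y² = 2 + (6 + y)*y² = 2 + y²*(6 + y))
X(Z, b) = 0 (X(Z, b) = (b + (2 + Z³ + 6*Z²))*0 = (2 + b + Z³ + 6*Z²)*0 = 0)
(J(-6, 7) + (-20 - 1*(-8)))*X(10, 5) = ((-6 - 1*7) + (-20 - 1*(-8)))*0 = ((-6 - 7) + (-20 + 8))*0 = (-13 - 12)*0 = -25*0 = 0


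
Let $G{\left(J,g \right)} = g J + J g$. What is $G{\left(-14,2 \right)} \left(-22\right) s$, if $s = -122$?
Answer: $-150304$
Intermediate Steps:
$G{\left(J,g \right)} = 2 J g$ ($G{\left(J,g \right)} = J g + J g = 2 J g$)
$G{\left(-14,2 \right)} \left(-22\right) s = 2 \left(-14\right) 2 \left(-22\right) \left(-122\right) = \left(-56\right) \left(-22\right) \left(-122\right) = 1232 \left(-122\right) = -150304$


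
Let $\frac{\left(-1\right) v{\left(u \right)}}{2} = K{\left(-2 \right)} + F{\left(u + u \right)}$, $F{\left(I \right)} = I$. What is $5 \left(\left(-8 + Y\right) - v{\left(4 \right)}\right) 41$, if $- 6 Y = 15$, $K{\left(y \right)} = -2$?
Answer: $\frac{615}{2} \approx 307.5$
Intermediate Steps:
$Y = - \frac{5}{2}$ ($Y = \left(- \frac{1}{6}\right) 15 = - \frac{5}{2} \approx -2.5$)
$v{\left(u \right)} = 4 - 4 u$ ($v{\left(u \right)} = - 2 \left(-2 + \left(u + u\right)\right) = - 2 \left(-2 + 2 u\right) = 4 - 4 u$)
$5 \left(\left(-8 + Y\right) - v{\left(4 \right)}\right) 41 = 5 \left(\left(-8 - \frac{5}{2}\right) - \left(4 - 16\right)\right) 41 = 5 \left(- \frac{21}{2} - \left(4 - 16\right)\right) 41 = 5 \left(- \frac{21}{2} - -12\right) 41 = 5 \left(- \frac{21}{2} + 12\right) 41 = 5 \cdot \frac{3}{2} \cdot 41 = \frac{15}{2} \cdot 41 = \frac{615}{2}$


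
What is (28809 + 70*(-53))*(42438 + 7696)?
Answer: 1258313266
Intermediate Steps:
(28809 + 70*(-53))*(42438 + 7696) = (28809 - 3710)*50134 = 25099*50134 = 1258313266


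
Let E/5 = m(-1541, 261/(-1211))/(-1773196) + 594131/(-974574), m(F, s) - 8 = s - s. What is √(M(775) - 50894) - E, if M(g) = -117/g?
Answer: 1316898136585/432027679626 + I*√1222731977/155 ≈ 3.0482 + 225.6*I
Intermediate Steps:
m(F, s) = 8 (m(F, s) = 8 + (s - s) = 8 + 0 = 8)
E = -1316898136585/432027679626 (E = 5*(8/(-1773196) + 594131/(-974574)) = 5*(8*(-1/1773196) + 594131*(-1/974574)) = 5*(-2/443299 - 594131/974574) = 5*(-263379627317/432027679626) = -1316898136585/432027679626 ≈ -3.0482)
√(M(775) - 50894) - E = √(-117/775 - 50894) - 1*(-1316898136585/432027679626) = √(-117*1/775 - 50894) + 1316898136585/432027679626 = √(-117/775 - 50894) + 1316898136585/432027679626 = √(-39442967/775) + 1316898136585/432027679626 = I*√1222731977/155 + 1316898136585/432027679626 = 1316898136585/432027679626 + I*√1222731977/155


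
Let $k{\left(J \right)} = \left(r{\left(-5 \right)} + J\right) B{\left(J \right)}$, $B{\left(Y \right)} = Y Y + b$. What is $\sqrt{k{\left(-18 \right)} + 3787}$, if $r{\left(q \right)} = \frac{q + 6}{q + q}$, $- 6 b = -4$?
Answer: $\frac{i \sqrt{470130}}{15} \approx 45.711 i$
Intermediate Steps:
$b = \frac{2}{3}$ ($b = \left(- \frac{1}{6}\right) \left(-4\right) = \frac{2}{3} \approx 0.66667$)
$B{\left(Y \right)} = \frac{2}{3} + Y^{2}$ ($B{\left(Y \right)} = Y Y + \frac{2}{3} = Y^{2} + \frac{2}{3} = \frac{2}{3} + Y^{2}$)
$r{\left(q \right)} = \frac{6 + q}{2 q}$
$k{\left(J \right)} = \left(- \frac{1}{10} + J\right) \left(\frac{2}{3} + J^{2}\right)$ ($k{\left(J \right)} = \left(\frac{6 - 5}{2 \left(-5\right)} + J\right) \left(\frac{2}{3} + J^{2}\right) = \left(\frac{1}{2} \left(- \frac{1}{5}\right) 1 + J\right) \left(\frac{2}{3} + J^{2}\right) = \left(- \frac{1}{10} + J\right) \left(\frac{2}{3} + J^{2}\right)$)
$\sqrt{k{\left(-18 \right)} + 3787} = \sqrt{\frac{\left(-1 + 10 \left(-18\right)\right) \left(2 + 3 \left(-18\right)^{2}\right)}{30} + 3787} = \sqrt{\frac{\left(-1 - 180\right) \left(2 + 3 \cdot 324\right)}{30} + 3787} = \sqrt{\frac{1}{30} \left(-181\right) \left(2 + 972\right) + 3787} = \sqrt{\frac{1}{30} \left(-181\right) 974 + 3787} = \sqrt{- \frac{88147}{15} + 3787} = \sqrt{- \frac{31342}{15}} = \frac{i \sqrt{470130}}{15}$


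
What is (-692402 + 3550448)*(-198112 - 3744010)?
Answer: -11266766013612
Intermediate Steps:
(-692402 + 3550448)*(-198112 - 3744010) = 2858046*(-3942122) = -11266766013612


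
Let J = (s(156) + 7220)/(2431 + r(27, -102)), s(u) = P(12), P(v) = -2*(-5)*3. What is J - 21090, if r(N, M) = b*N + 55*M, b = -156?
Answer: -155883440/7391 ≈ -21091.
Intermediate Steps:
r(N, M) = -156*N + 55*M
P(v) = 30 (P(v) = 10*3 = 30)
s(u) = 30
J = -7250/7391 (J = (30 + 7220)/(2431 + (-156*27 + 55*(-102))) = 7250/(2431 + (-4212 - 5610)) = 7250/(2431 - 9822) = 7250/(-7391) = 7250*(-1/7391) = -7250/7391 ≈ -0.98092)
J - 21090 = -7250/7391 - 21090 = -155883440/7391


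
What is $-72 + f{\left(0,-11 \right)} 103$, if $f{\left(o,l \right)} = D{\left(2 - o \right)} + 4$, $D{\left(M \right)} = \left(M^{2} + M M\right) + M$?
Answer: $1370$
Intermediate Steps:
$D{\left(M \right)} = M + 2 M^{2}$ ($D{\left(M \right)} = \left(M^{2} + M^{2}\right) + M = 2 M^{2} + M = M + 2 M^{2}$)
$f{\left(o,l \right)} = 4 + \left(2 - o\right) \left(5 - 2 o\right)$ ($f{\left(o,l \right)} = \left(2 - o\right) \left(1 + 2 \left(2 - o\right)\right) + 4 = \left(2 - o\right) \left(1 - \left(-4 + 2 o\right)\right) + 4 = \left(2 - o\right) \left(5 - 2 o\right) + 4 = 4 + \left(2 - o\right) \left(5 - 2 o\right)$)
$-72 + f{\left(0,-11 \right)} 103 = -72 + \left(4 + \left(-5 + 2 \cdot 0\right) \left(-2 + 0\right)\right) 103 = -72 + \left(4 + \left(-5 + 0\right) \left(-2\right)\right) 103 = -72 + \left(4 - -10\right) 103 = -72 + \left(4 + 10\right) 103 = -72 + 14 \cdot 103 = -72 + 1442 = 1370$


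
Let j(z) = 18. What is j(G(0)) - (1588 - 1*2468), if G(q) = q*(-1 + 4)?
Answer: 898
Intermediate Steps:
G(q) = 3*q (G(q) = q*3 = 3*q)
j(G(0)) - (1588 - 1*2468) = 18 - (1588 - 1*2468) = 18 - (1588 - 2468) = 18 - 1*(-880) = 18 + 880 = 898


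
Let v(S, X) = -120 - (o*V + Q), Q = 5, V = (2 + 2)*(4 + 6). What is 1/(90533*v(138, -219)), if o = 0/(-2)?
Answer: -1/11316625 ≈ -8.8366e-8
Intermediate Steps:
o = 0 (o = 0*(-1/2) = 0)
V = 40 (V = 4*10 = 40)
v(S, X) = -125 (v(S, X) = -120 - (0*40 + 5) = -120 - (0 + 5) = -120 - 1*5 = -120 - 5 = -125)
1/(90533*v(138, -219)) = 1/(90533*(-125)) = (1/90533)*(-1/125) = -1/11316625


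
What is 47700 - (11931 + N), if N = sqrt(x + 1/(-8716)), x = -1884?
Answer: 35769 - I*sqrt(35781239155)/4358 ≈ 35769.0 - 43.405*I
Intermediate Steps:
N = I*sqrt(35781239155)/4358 (N = sqrt(-1884 + 1/(-8716)) = sqrt(-1884 - 1/8716) = sqrt(-16420945/8716) = I*sqrt(35781239155)/4358 ≈ 43.405*I)
47700 - (11931 + N) = 47700 - (11931 + I*sqrt(35781239155)/4358) = 47700 + (-11931 - I*sqrt(35781239155)/4358) = 35769 - I*sqrt(35781239155)/4358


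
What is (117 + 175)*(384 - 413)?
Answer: -8468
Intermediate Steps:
(117 + 175)*(384 - 413) = 292*(-29) = -8468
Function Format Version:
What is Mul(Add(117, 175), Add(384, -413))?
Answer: -8468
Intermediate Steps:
Mul(Add(117, 175), Add(384, -413)) = Mul(292, -29) = -8468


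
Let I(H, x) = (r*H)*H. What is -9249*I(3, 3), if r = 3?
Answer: -249723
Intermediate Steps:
I(H, x) = 3*H² (I(H, x) = (3*H)*H = 3*H²)
-9249*I(3, 3) = -27747*3² = -27747*9 = -9249*27 = -249723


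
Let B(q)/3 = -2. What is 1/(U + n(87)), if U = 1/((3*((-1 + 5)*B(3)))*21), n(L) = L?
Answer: 1512/131543 ≈ 0.011494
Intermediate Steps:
B(q) = -6 (B(q) = 3*(-2) = -6)
U = -1/1512 (U = 1/((3*((-1 + 5)*(-6)))*21) = 1/((3*(4*(-6)))*21) = 1/((3*(-24))*21) = 1/(-72*21) = 1/(-1512) = -1/1512 ≈ -0.00066138)
1/(U + n(87)) = 1/(-1/1512 + 87) = 1/(131543/1512) = 1512/131543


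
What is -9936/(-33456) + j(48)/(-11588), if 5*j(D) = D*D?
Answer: 2596923/10096045 ≈ 0.25722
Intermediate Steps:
j(D) = D²/5 (j(D) = (D*D)/5 = D²/5)
-9936/(-33456) + j(48)/(-11588) = -9936/(-33456) + ((⅕)*48²)/(-11588) = -9936*(-1/33456) + ((⅕)*2304)*(-1/11588) = 207/697 + (2304/5)*(-1/11588) = 207/697 - 576/14485 = 2596923/10096045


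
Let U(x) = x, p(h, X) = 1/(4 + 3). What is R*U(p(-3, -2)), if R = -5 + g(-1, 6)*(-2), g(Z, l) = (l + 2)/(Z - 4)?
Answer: -9/35 ≈ -0.25714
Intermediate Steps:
g(Z, l) = (2 + l)/(-4 + Z)
p(h, X) = 1/7
R = -9/5 (R = -5 + ((2 + 6)/(-4 - 1))*(-2) = -5 + (8/(-5))*(-2) = -5 - 1/5*8*(-2) = -5 - 8/5*(-2) = -5 + 16/5 = -9/5 ≈ -1.8000)
R*U(p(-3, -2)) = -9/5*1/7 = -9/35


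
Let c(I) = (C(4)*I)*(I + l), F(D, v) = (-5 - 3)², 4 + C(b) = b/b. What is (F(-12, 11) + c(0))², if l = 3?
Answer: 4096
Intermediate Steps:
C(b) = -3 (C(b) = -4 + b/b = -4 + 1 = -3)
F(D, v) = 64 (F(D, v) = (-8)² = 64)
c(I) = -3*I*(3 + I) (c(I) = (-3*I)*(I + 3) = (-3*I)*(3 + I) = -3*I*(3 + I))
(F(-12, 11) + c(0))² = (64 - 3*0*(3 + 0))² = (64 - 3*0*3)² = (64 + 0)² = 64² = 4096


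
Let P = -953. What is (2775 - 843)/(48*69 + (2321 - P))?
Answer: 966/3293 ≈ 0.29335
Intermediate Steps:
(2775 - 843)/(48*69 + (2321 - P)) = (2775 - 843)/(48*69 + (2321 - 1*(-953))) = 1932/(3312 + (2321 + 953)) = 1932/(3312 + 3274) = 1932/6586 = 1932*(1/6586) = 966/3293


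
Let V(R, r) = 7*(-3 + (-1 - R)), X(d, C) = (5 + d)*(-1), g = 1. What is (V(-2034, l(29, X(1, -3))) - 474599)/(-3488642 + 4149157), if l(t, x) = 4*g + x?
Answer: -460389/660515 ≈ -0.69701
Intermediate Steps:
X(d, C) = -5 - d
l(t, x) = 4 + x (l(t, x) = 4*1 + x = 4 + x)
V(R, r) = -28 - 7*R (V(R, r) = 7*(-4 - R) = -28 - 7*R)
(V(-2034, l(29, X(1, -3))) - 474599)/(-3488642 + 4149157) = ((-28 - 7*(-2034)) - 474599)/(-3488642 + 4149157) = ((-28 + 14238) - 474599)/660515 = (14210 - 474599)*(1/660515) = -460389*1/660515 = -460389/660515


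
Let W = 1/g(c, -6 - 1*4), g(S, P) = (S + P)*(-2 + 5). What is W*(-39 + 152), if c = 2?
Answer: -113/24 ≈ -4.7083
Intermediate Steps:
g(S, P) = 3*P + 3*S (g(S, P) = (P + S)*3 = 3*P + 3*S)
W = -1/24 (W = 1/(3*(-6 - 1*4) + 3*2) = 1/(3*(-6 - 4) + 6) = 1/(3*(-10) + 6) = 1/(-30 + 6) = 1/(-24) = -1/24 ≈ -0.041667)
W*(-39 + 152) = -(-39 + 152)/24 = -1/24*113 = -113/24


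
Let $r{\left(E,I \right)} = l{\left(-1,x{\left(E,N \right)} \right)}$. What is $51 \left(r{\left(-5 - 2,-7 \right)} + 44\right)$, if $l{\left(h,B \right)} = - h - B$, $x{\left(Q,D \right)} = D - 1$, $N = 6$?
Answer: $2040$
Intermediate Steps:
$x{\left(Q,D \right)} = -1 + D$
$l{\left(h,B \right)} = - B - h$
$r{\left(E,I \right)} = -4$ ($r{\left(E,I \right)} = - (-1 + 6) - -1 = \left(-1\right) 5 + 1 = -5 + 1 = -4$)
$51 \left(r{\left(-5 - 2,-7 \right)} + 44\right) = 51 \left(-4 + 44\right) = 51 \cdot 40 = 2040$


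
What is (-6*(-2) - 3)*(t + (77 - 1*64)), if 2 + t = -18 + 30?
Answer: 207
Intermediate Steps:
t = 10 (t = -2 + (-18 + 30) = -2 + 12 = 10)
(-6*(-2) - 3)*(t + (77 - 1*64)) = (-6*(-2) - 3)*(10 + (77 - 1*64)) = (12 - 3)*(10 + (77 - 64)) = 9*(10 + 13) = 9*23 = 207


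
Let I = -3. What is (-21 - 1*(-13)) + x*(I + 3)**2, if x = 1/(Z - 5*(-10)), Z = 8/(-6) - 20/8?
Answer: -8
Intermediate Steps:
Z = -23/6 (Z = 8*(-1/6) - 20*1/8 = -4/3 - 5/2 = -23/6 ≈ -3.8333)
x = 6/277 (x = 1/(-23/6 - 5*(-10)) = 1/(-23/6 + 50) = 1/(277/6) = 6/277 ≈ 0.021661)
(-21 - 1*(-13)) + x*(I + 3)**2 = (-21 - 1*(-13)) + 6*(-3 + 3)**2/277 = (-21 + 13) + (6/277)*0**2 = -8 + (6/277)*0 = -8 + 0 = -8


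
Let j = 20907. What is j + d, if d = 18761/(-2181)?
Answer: 45579406/2181 ≈ 20898.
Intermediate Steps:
d = -18761/2181 (d = 18761*(-1/2181) = -18761/2181 ≈ -8.6020)
j + d = 20907 - 18761/2181 = 45579406/2181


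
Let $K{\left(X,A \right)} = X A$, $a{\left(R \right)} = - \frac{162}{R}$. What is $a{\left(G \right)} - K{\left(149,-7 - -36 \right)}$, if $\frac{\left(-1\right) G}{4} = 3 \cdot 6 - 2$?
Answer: $- \frac{138191}{32} \approx -4318.5$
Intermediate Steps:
$G = -64$ ($G = - 4 \left(3 \cdot 6 - 2\right) = - 4 \left(18 - 2\right) = \left(-4\right) 16 = -64$)
$K{\left(X,A \right)} = A X$
$a{\left(G \right)} - K{\left(149,-7 - -36 \right)} = - \frac{162}{-64} - \left(-7 - -36\right) 149 = \left(-162\right) \left(- \frac{1}{64}\right) - \left(-7 + 36\right) 149 = \frac{81}{32} - 29 \cdot 149 = \frac{81}{32} - 4321 = - \frac{138191}{32}$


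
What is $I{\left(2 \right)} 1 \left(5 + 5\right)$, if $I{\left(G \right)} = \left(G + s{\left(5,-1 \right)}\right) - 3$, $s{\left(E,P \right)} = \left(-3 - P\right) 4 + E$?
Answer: $-40$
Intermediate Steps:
$s{\left(E,P \right)} = -12 + E - 4 P$ ($s{\left(E,P \right)} = \left(-12 - 4 P\right) + E = -12 + E - 4 P$)
$I{\left(G \right)} = -6 + G$ ($I{\left(G \right)} = \left(G - 3\right) - 3 = \left(-3 + G\right) - 3 = -6 + G$)
$I{\left(2 \right)} 1 \left(5 + 5\right) = \left(-6 + 2\right) 1 \left(5 + 5\right) = \left(-4\right) 1 \cdot 10 = \left(-4\right) 10 = -40$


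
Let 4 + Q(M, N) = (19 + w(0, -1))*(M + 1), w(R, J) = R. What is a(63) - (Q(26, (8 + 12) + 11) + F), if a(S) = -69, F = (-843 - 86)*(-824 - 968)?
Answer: -1665346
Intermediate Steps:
Q(M, N) = 15 + 19*M (Q(M, N) = -4 + (19 + 0)*(M + 1) = -4 + 19*(1 + M) = -4 + (19 + 19*M) = 15 + 19*M)
F = 1664768 (F = -929*(-1792) = 1664768)
a(63) - (Q(26, (8 + 12) + 11) + F) = -69 - ((15 + 19*26) + 1664768) = -69 - ((15 + 494) + 1664768) = -69 - (509 + 1664768) = -69 - 1*1665277 = -69 - 1665277 = -1665346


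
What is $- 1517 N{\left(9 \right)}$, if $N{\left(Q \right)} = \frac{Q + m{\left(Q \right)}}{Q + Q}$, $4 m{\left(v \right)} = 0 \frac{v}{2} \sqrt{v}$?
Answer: $- \frac{1517}{2} \approx -758.5$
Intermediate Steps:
$m{\left(v \right)} = 0$ ($m{\left(v \right)} = \frac{0 \frac{v}{2} \sqrt{v}}{4} = \frac{0 \frac{v^{\frac{3}{2}}}{2}}{4} = \frac{1}{4} \cdot 0 = 0$)
$N{\left(Q \right)} = \frac{1}{2}$ ($N{\left(Q \right)} = \frac{Q + 0}{Q + Q} = \frac{Q}{2 Q} = Q \frac{1}{2 Q} = \frac{1}{2}$)
$- 1517 N{\left(9 \right)} = \left(-1517\right) \frac{1}{2} = - \frac{1517}{2}$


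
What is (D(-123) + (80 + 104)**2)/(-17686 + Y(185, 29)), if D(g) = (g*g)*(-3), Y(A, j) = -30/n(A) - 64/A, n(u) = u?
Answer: 2133235/3272004 ≈ 0.65197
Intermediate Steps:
Y(A, j) = -94/A (Y(A, j) = -30/A - 64/A = -94/A)
D(g) = -3*g**2 (D(g) = g**2*(-3) = -3*g**2)
(D(-123) + (80 + 104)**2)/(-17686 + Y(185, 29)) = (-3*(-123)**2 + (80 + 104)**2)/(-17686 - 94/185) = (-3*15129 + 184**2)/(-17686 - 94*1/185) = (-45387 + 33856)/(-17686 - 94/185) = -11531/(-3272004/185) = -11531*(-185/3272004) = 2133235/3272004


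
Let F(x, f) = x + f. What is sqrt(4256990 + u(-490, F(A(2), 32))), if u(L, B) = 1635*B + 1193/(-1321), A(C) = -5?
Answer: sqrt(7505655345582)/1321 ≈ 2073.9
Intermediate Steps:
F(x, f) = f + x
u(L, B) = -1193/1321 + 1635*B (u(L, B) = 1635*B + 1193*(-1/1321) = 1635*B - 1193/1321 = -1193/1321 + 1635*B)
sqrt(4256990 + u(-490, F(A(2), 32))) = sqrt(4256990 + (-1193/1321 + 1635*(32 - 5))) = sqrt(4256990 + (-1193/1321 + 1635*27)) = sqrt(4256990 + (-1193/1321 + 44145)) = sqrt(4256990 + 58314352/1321) = sqrt(5681798142/1321) = sqrt(7505655345582)/1321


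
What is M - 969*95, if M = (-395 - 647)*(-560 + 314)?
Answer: 164277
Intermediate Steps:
M = 256332 (M = -1042*(-246) = 256332)
M - 969*95 = 256332 - 969*95 = 256332 - 92055 = 164277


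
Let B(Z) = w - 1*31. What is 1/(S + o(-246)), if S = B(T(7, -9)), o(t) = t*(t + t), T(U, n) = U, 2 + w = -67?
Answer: 1/120932 ≈ 8.2691e-6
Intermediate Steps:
w = -69 (w = -2 - 67 = -69)
B(Z) = -100 (B(Z) = -69 - 1*31 = -69 - 31 = -100)
o(t) = 2*t**2 (o(t) = t*(2*t) = 2*t**2)
S = -100
1/(S + o(-246)) = 1/(-100 + 2*(-246)**2) = 1/(-100 + 2*60516) = 1/(-100 + 121032) = 1/120932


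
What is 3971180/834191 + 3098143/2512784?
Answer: 12563160572433/2096141797744 ≈ 5.9935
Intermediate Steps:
3971180/834191 + 3098143/2512784 = 12563160572433/2096141797744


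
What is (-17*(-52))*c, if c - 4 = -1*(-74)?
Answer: 68952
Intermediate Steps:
c = 78 (c = 4 - 1*(-74) = 4 + 74 = 78)
(-17*(-52))*c = -17*(-52)*78 = 884*78 = 68952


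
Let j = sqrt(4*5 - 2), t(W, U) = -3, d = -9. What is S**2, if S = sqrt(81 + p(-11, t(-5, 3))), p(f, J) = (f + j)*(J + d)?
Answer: 213 - 36*sqrt(2) ≈ 162.09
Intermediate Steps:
j = 3*sqrt(2) (j = sqrt(20 - 2) = sqrt(18) = 3*sqrt(2) ≈ 4.2426)
p(f, J) = (-9 + J)*(f + 3*sqrt(2)) (p(f, J) = (f + 3*sqrt(2))*(J - 9) = (f + 3*sqrt(2))*(-9 + J) = (-9 + J)*(f + 3*sqrt(2)))
S = sqrt(213 - 36*sqrt(2)) (S = sqrt(81 + (-27*sqrt(2) - 9*(-11) - 3*(-11) + 3*(-3)*sqrt(2))) = sqrt(81 + (-27*sqrt(2) + 99 + 33 - 9*sqrt(2))) = sqrt(81 + (132 - 36*sqrt(2))) = sqrt(213 - 36*sqrt(2)) ≈ 12.731)
S**2 = (sqrt(213 - 36*sqrt(2)))**2 = 213 - 36*sqrt(2)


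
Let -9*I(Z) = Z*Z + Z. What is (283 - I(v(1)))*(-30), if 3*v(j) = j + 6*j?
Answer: -229930/27 ≈ -8515.9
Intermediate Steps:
v(j) = 7*j/3 (v(j) = (j + 6*j)/3 = (7*j)/3 = 7*j/3)
I(Z) = -Z/9 - Z**2/9 (I(Z) = -(Z*Z + Z)/9 = -(Z**2 + Z)/9 = -(Z + Z**2)/9 = -Z/9 - Z**2/9)
(283 - I(v(1)))*(-30) = (283 - (-1)*(7/3)*1*(1 + (7/3)*1)/9)*(-30) = (283 - (-1)*7*(1 + 7/3)/(9*3))*(-30) = (283 - (-1)*7*10/(9*3*3))*(-30) = (283 - 1*(-70/81))*(-30) = (283 + 70/81)*(-30) = (22993/81)*(-30) = -229930/27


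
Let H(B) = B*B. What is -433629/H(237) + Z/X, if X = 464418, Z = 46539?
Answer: -2453963751/322048082 ≈ -7.6199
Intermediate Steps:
H(B) = B**2
-433629/H(237) + Z/X = -433629/(237**2) + 46539/464418 = -433629/56169 + 46539*(1/464418) = -433629*1/56169 + 5171/51602 = -48181/6241 + 5171/51602 = -2453963751/322048082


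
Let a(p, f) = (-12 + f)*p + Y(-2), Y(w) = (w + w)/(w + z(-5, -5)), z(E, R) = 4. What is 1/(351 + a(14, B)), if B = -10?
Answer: 1/41 ≈ 0.024390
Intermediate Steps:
Y(w) = 2*w/(4 + w) (Y(w) = (w + w)/(w + 4) = (2*w)/(4 + w) = 2*w/(4 + w))
a(p, f) = -2 + p*(-12 + f) (a(p, f) = (-12 + f)*p + 2*(-2)/(4 - 2) = p*(-12 + f) + 2*(-2)/2 = p*(-12 + f) + 2*(-2)*(½) = p*(-12 + f) - 2 = -2 + p*(-12 + f))
1/(351 + a(14, B)) = 1/(351 + (-2 - 12*14 - 10*14)) = 1/(351 + (-2 - 168 - 140)) = 1/(351 - 310) = 1/41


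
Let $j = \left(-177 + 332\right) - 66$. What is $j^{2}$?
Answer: $7921$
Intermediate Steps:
$j = 89$ ($j = 155 - 66 = 89$)
$j^{2} = 89^{2} = 7921$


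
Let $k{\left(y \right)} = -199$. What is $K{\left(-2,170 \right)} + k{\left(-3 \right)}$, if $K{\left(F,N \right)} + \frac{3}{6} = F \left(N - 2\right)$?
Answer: $- \frac{1071}{2} \approx -535.5$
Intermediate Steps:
$K{\left(F,N \right)} = - \frac{1}{2} + F \left(-2 + N\right)$ ($K{\left(F,N \right)} = - \frac{1}{2} + F \left(N - 2\right) = - \frac{1}{2} + F \left(-2 + N\right)$)
$K{\left(-2,170 \right)} + k{\left(-3 \right)} = \left(- \frac{1}{2} - -4 - 340\right) - 199 = \left(- \frac{1}{2} + 4 - 340\right) - 199 = - \frac{673}{2} - 199 = - \frac{1071}{2}$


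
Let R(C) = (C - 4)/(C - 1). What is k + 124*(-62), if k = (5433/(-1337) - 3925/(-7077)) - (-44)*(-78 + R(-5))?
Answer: -2135216038/193101 ≈ -11058.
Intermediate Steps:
R(C) = (-4 + C)/(-1 + C)
k = -650655550/193101 (k = (5433/(-1337) - 3925/(-7077)) - (-44)*(-78 + (-4 - 5)/(-1 - 5)) = (5433*(-1/1337) - 3925*(-1/7077)) - (-44)*(-78 - 9/(-6)) = (-5433/1337 + 3925/7077) - (-44)*(-78 - 1/6*(-9)) = -677584/193101 - (-44)*(-78 + 3/2) = -677584/193101 - (-44)*(-153)/2 = -677584/193101 - 1*3366 = -677584/193101 - 3366 = -650655550/193101 ≈ -3369.5)
k + 124*(-62) = -650655550/193101 + 124*(-62) = -650655550/193101 - 7688 = -2135216038/193101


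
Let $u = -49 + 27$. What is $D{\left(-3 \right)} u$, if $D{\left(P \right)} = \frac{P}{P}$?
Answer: $-22$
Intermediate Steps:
$D{\left(P \right)} = 1$
$u = -22$
$D{\left(-3 \right)} u = 1 \left(-22\right) = -22$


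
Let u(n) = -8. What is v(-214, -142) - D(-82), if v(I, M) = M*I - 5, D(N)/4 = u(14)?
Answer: 30415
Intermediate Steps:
D(N) = -32 (D(N) = 4*(-8) = -32)
v(I, M) = -5 + I*M (v(I, M) = I*M - 5 = -5 + I*M)
v(-214, -142) - D(-82) = (-5 - 214*(-142)) - 1*(-32) = (-5 + 30388) + 32 = 30383 + 32 = 30415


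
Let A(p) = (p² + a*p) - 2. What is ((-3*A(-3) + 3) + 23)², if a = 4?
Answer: 1681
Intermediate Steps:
A(p) = -2 + p² + 4*p (A(p) = (p² + 4*p) - 2 = -2 + p² + 4*p)
((-3*A(-3) + 3) + 23)² = ((-3*(-2 + (-3)² + 4*(-3)) + 3) + 23)² = ((-3*(-2 + 9 - 12) + 3) + 23)² = ((-3*(-5) + 3) + 23)² = ((15 + 3) + 23)² = (18 + 23)² = 41² = 1681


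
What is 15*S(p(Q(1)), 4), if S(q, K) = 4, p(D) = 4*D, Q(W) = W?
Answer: 60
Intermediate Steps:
15*S(p(Q(1)), 4) = 15*4 = 60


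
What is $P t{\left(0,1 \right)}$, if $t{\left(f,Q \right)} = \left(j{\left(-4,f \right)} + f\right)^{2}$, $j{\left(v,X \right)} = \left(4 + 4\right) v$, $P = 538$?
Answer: $550912$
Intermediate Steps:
$j{\left(v,X \right)} = 8 v$
$t{\left(f,Q \right)} = \left(-32 + f\right)^{2}$ ($t{\left(f,Q \right)} = \left(8 \left(-4\right) + f\right)^{2} = \left(-32 + f\right)^{2}$)
$P t{\left(0,1 \right)} = 538 \left(-32 + 0\right)^{2} = 538 \left(-32\right)^{2} = 538 \cdot 1024 = 550912$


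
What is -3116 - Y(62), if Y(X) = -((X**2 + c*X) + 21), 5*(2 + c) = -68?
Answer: -1091/5 ≈ -218.20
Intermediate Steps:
c = -78/5 (c = -2 + (1/5)*(-68) = -2 - 68/5 = -78/5 ≈ -15.600)
Y(X) = -21 - X**2 + 78*X/5 (Y(X) = -((X**2 - 78*X/5) + 21) = -(21 + X**2 - 78*X/5) = -21 - X**2 + 78*X/5)
-3116 - Y(62) = -3116 - (-21 - 1*62**2 + (78/5)*62) = -3116 - (-21 - 1*3844 + 4836/5) = -3116 - (-21 - 3844 + 4836/5) = -3116 - 1*(-14489/5) = -3116 + 14489/5 = -1091/5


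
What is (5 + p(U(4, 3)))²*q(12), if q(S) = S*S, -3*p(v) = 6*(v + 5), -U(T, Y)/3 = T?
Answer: 51984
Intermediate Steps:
U(T, Y) = -3*T
p(v) = -10 - 2*v (p(v) = -2*(v + 5) = -2*(5 + v) = -(30 + 6*v)/3 = -10 - 2*v)
q(S) = S²
(5 + p(U(4, 3)))²*q(12) = (5 + (-10 - (-6)*4))²*12² = (5 + (-10 - 2*(-12)))²*144 = (5 + (-10 + 24))²*144 = (5 + 14)²*144 = 19²*144 = 361*144 = 51984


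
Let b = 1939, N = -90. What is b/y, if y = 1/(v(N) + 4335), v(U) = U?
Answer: 8231055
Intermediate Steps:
y = 1/4245 (y = 1/(-90 + 4335) = 1/4245 ≈ 0.00023557)
b/y = 1939/(1/4245) = 1939*4245 = 8231055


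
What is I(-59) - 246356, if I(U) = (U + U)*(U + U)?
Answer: -232432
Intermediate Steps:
I(U) = 4*U² (I(U) = (2*U)*(2*U) = 4*U²)
I(-59) - 246356 = 4*(-59)² - 246356 = 4*3481 - 246356 = 13924 - 246356 = -232432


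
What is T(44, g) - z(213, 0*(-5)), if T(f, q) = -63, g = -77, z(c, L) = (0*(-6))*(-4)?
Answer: -63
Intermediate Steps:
z(c, L) = 0 (z(c, L) = 0*(-4) = 0)
T(44, g) - z(213, 0*(-5)) = -63 - 1*0 = -63 + 0 = -63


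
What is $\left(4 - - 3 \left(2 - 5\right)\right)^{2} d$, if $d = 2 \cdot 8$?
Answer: $400$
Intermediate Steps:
$d = 16$
$\left(4 - - 3 \left(2 - 5\right)\right)^{2} d = \left(4 - - 3 \left(2 - 5\right)\right)^{2} \cdot 16 = \left(4 - \left(-3\right) \left(-3\right)\right)^{2} \cdot 16 = \left(4 - 9\right)^{2} \cdot 16 = \left(-5\right)^{2} \cdot 16 = 25 \cdot 16 = 400$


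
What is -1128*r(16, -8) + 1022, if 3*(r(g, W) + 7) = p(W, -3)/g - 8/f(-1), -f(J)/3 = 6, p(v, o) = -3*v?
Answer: 73682/9 ≈ 8186.9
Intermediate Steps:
f(J) = -18 (f(J) = -3*6 = -18)
r(g, W) = -185/27 - W/g (r(g, W) = -7 + ((-3*W)/g - 8/(-18))/3 = -7 + (-3*W/g - 8*(-1/18))/3 = -7 + (-3*W/g + 4/9)/3 = -7 + (4/9 - 3*W/g)/3 = -7 + (4/27 - W/g) = -185/27 - W/g)
-1128*r(16, -8) + 1022 = -1128*(-185/27 - 1*(-8)/16) + 1022 = -1128*(-185/27 - 1*(-8)*1/16) + 1022 = -1128*(-185/27 + ½) + 1022 = -1128*(-343/54) + 1022 = 64484/9 + 1022 = 73682/9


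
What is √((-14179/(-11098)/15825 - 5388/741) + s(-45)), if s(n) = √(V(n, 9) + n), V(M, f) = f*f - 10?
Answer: √(-547312457304776527026 + 75271535617370660100*√26)/8675916990 ≈ 1.4738*I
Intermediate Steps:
V(M, f) = -10 + f² (V(M, f) = f² - 10 = -10 + f²)
s(n) = √(71 + n) (s(n) = √((-10 + 9²) + n) = √((-10 + 81) + n) = √(71 + n))
√((-14179/(-11098)/15825 - 5388/741) + s(-45)) = √((-14179/(-11098)/15825 - 5388/741) + √(71 - 45)) = √((-14179*(-1/11098)*(1/15825) - 5388*1/741) + √26) = √(((14179/11098)*(1/15825) - 1796/247) + √26) = √((14179/175625850 - 1796/247) + √26) = √(-315420524387/43379584950 + √26)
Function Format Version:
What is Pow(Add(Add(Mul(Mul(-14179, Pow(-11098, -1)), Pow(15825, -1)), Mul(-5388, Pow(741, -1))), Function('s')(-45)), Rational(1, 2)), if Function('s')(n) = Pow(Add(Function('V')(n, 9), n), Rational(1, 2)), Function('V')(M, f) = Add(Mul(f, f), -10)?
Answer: Mul(Rational(1, 8675916990), Pow(Add(-547312457304776527026, Mul(75271535617370660100, Pow(26, Rational(1, 2)))), Rational(1, 2))) ≈ Mul(1.4738, I)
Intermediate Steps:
Function('V')(M, f) = Add(-10, Pow(f, 2)) (Function('V')(M, f) = Add(Pow(f, 2), -10) = Add(-10, Pow(f, 2)))
Function('s')(n) = Pow(Add(71, n), Rational(1, 2)) (Function('s')(n) = Pow(Add(Add(-10, Pow(9, 2)), n), Rational(1, 2)) = Pow(Add(Add(-10, 81), n), Rational(1, 2)) = Pow(Add(71, n), Rational(1, 2)))
Pow(Add(Add(Mul(Mul(-14179, Pow(-11098, -1)), Pow(15825, -1)), Mul(-5388, Pow(741, -1))), Function('s')(-45)), Rational(1, 2)) = Pow(Add(Add(Mul(Mul(-14179, Pow(-11098, -1)), Pow(15825, -1)), Mul(-5388, Pow(741, -1))), Pow(Add(71, -45), Rational(1, 2))), Rational(1, 2)) = Pow(Add(Add(Mul(Mul(-14179, Rational(-1, 11098)), Rational(1, 15825)), Mul(-5388, Rational(1, 741))), Pow(26, Rational(1, 2))), Rational(1, 2)) = Pow(Add(Add(Mul(Rational(14179, 11098), Rational(1, 15825)), Rational(-1796, 247)), Pow(26, Rational(1, 2))), Rational(1, 2)) = Pow(Add(Add(Rational(14179, 175625850), Rational(-1796, 247)), Pow(26, Rational(1, 2))), Rational(1, 2)) = Pow(Add(Rational(-315420524387, 43379584950), Pow(26, Rational(1, 2))), Rational(1, 2))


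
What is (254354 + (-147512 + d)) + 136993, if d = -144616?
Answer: 99219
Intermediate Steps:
(254354 + (-147512 + d)) + 136993 = (254354 + (-147512 - 144616)) + 136993 = (254354 - 292128) + 136993 = -37774 + 136993 = 99219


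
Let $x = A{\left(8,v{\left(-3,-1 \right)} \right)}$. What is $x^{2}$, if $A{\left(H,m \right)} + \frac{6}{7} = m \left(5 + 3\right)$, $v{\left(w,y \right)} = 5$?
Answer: $\frac{75076}{49} \approx 1532.2$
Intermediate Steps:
$A{\left(H,m \right)} = - \frac{6}{7} + 8 m$ ($A{\left(H,m \right)} = - \frac{6}{7} + m \left(5 + 3\right) = - \frac{6}{7} + m 8 = - \frac{6}{7} + 8 m$)
$x = \frac{274}{7}$ ($x = - \frac{6}{7} + 8 \cdot 5 = - \frac{6}{7} + 40 = \frac{274}{7} \approx 39.143$)
$x^{2} = \left(\frac{274}{7}\right)^{2} = \frac{75076}{49}$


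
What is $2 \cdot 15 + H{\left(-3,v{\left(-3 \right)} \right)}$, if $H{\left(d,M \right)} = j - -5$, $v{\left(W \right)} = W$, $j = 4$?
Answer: $39$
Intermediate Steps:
$H{\left(d,M \right)} = 9$ ($H{\left(d,M \right)} = 4 - -5 = 4 + 5 = 9$)
$2 \cdot 15 + H{\left(-3,v{\left(-3 \right)} \right)} = 2 \cdot 15 + 9 = 30 + 9 = 39$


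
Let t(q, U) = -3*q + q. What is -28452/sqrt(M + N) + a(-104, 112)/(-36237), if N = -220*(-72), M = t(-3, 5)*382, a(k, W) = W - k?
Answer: -72/12079 - 4742*sqrt(4533)/1511 ≈ -211.30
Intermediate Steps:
t(q, U) = -2*q
M = 2292 (M = -2*(-3)*382 = 6*382 = 2292)
N = 15840
-28452/sqrt(M + N) + a(-104, 112)/(-36237) = -28452/sqrt(2292 + 15840) + (112 - 1*(-104))/(-36237) = -28452*sqrt(4533)/9066 + (112 + 104)*(-1/36237) = -28452*sqrt(4533)/9066 + 216*(-1/36237) = -4742*sqrt(4533)/1511 - 72/12079 = -72/12079 - 4742*sqrt(4533)/1511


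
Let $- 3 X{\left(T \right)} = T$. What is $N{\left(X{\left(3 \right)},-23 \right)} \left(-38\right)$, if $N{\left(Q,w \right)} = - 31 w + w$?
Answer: $-26220$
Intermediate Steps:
$X{\left(T \right)} = - \frac{T}{3}$
$N{\left(Q,w \right)} = - 30 w$
$N{\left(X{\left(3 \right)},-23 \right)} \left(-38\right) = \left(-30\right) \left(-23\right) \left(-38\right) = 690 \left(-38\right) = -26220$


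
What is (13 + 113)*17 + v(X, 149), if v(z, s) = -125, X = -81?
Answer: 2017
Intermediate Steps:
(13 + 113)*17 + v(X, 149) = (13 + 113)*17 - 125 = 126*17 - 125 = 2142 - 125 = 2017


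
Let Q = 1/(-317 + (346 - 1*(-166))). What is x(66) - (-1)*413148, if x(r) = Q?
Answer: 80563861/195 ≈ 4.1315e+5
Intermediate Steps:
Q = 1/195 (Q = 1/(-317 + (346 + 166)) = 1/(-317 + 512) = 1/195 ≈ 0.0051282)
x(r) = 1/195
x(66) - (-1)*413148 = 1/195 - (-1)*413148 = 1/195 - 1*(-413148) = 1/195 + 413148 = 80563861/195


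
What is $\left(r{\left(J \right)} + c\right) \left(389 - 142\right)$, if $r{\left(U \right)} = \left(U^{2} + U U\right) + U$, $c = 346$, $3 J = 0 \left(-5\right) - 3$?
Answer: $85709$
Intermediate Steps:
$J = -1$ ($J = \frac{0 \left(-5\right) - 3}{3} = \frac{0 - 3}{3} = \frac{1}{3} \left(-3\right) = -1$)
$r{\left(U \right)} = U + 2 U^{2}$ ($r{\left(U \right)} = \left(U^{2} + U^{2}\right) + U = 2 U^{2} + U = U + 2 U^{2}$)
$\left(r{\left(J \right)} + c\right) \left(389 - 142\right) = \left(- (1 + 2 \left(-1\right)) + 346\right) \left(389 - 142\right) = \left(- (1 - 2) + 346\right) 247 = \left(\left(-1\right) \left(-1\right) + 346\right) 247 = \left(1 + 346\right) 247 = 347 \cdot 247 = 85709$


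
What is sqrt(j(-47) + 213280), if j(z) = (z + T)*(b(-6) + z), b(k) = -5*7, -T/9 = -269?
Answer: 6*sqrt(517) ≈ 136.43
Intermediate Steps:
T = 2421 (T = -9*(-269) = 2421)
b(k) = -35
j(z) = (-35 + z)*(2421 + z) (j(z) = (z + 2421)*(-35 + z) = (2421 + z)*(-35 + z) = (-35 + z)*(2421 + z))
sqrt(j(-47) + 213280) = sqrt((-84735 + (-47)**2 + 2386*(-47)) + 213280) = sqrt((-84735 + 2209 - 112142) + 213280) = sqrt(-194668 + 213280) = sqrt(18612) = 6*sqrt(517)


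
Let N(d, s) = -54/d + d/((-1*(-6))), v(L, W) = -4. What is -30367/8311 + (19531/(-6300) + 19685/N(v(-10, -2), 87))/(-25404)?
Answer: -54342683917849/14631492229200 ≈ -3.7141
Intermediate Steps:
N(d, s) = -54/d + d/6
-30367/8311 + (19531/(-6300) + 19685/N(v(-10, -2), 87))/(-25404) = -30367/8311 + (19531/(-6300) + 19685/(-54/(-4) + (⅙)*(-4)))/(-25404) = -30367*1/8311 + (19531*(-1/6300) + 19685/(-54*(-¼) - ⅔))*(-1/25404) = -30367/8311 + (-19531/6300 + 19685/(27/2 - ⅔))*(-1/25404) = -30367/8311 + (-19531/6300 + 19685/(77/6))*(-1/25404) = -30367/8311 + (-19531/6300 + 19685*(6/77))*(-1/25404) = -30367/8311 + (-19531/6300 + 118110/77)*(-1/25404) = -30367/8311 + (106084159/69300)*(-1/25404) = -30367/8311 - 106084159/1760497200 = -54342683917849/14631492229200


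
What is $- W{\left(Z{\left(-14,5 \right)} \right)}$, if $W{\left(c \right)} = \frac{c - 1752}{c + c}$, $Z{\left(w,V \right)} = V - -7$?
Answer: $\frac{145}{2} \approx 72.5$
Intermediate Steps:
$Z{\left(w,V \right)} = 7 + V$ ($Z{\left(w,V \right)} = V + 7 = 7 + V$)
$W{\left(c \right)} = \frac{-1752 + c}{2 c}$
$- W{\left(Z{\left(-14,5 \right)} \right)} = - \frac{-1752 + \left(7 + 5\right)}{2 \left(7 + 5\right)} = - \frac{-1752 + 12}{2 \cdot 12} = - \frac{-1740}{2 \cdot 12} = \left(-1\right) \left(- \frac{145}{2}\right) = \frac{145}{2}$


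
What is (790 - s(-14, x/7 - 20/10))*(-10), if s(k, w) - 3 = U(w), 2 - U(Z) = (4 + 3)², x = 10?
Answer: -8340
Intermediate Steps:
U(Z) = -47 (U(Z) = 2 - (4 + 3)² = 2 - 1*7² = 2 - 1*49 = 2 - 49 = -47)
s(k, w) = -44 (s(k, w) = 3 - 47 = -44)
(790 - s(-14, x/7 - 20/10))*(-10) = (790 - 1*(-44))*(-10) = (790 + 44)*(-10) = 834*(-10) = -8340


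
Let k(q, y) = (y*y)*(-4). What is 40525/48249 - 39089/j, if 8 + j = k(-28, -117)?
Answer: 4105316261/2642308236 ≈ 1.5537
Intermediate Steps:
k(q, y) = -4*y² (k(q, y) = y²*(-4) = -4*y²)
j = -54764 (j = -8 - 4*(-117)² = -8 - 4*13689 = -8 - 54756 = -54764)
40525/48249 - 39089/j = 40525/48249 - 39089/(-54764) = 40525*(1/48249) - 39089*(-1/54764) = 40525/48249 + 39089/54764 = 4105316261/2642308236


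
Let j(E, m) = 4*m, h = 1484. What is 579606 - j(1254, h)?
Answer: 573670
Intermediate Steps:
579606 - j(1254, h) = 579606 - 4*1484 = 579606 - 1*5936 = 579606 - 5936 = 573670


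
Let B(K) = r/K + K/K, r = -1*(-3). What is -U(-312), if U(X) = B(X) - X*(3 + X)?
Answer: 10026329/104 ≈ 96407.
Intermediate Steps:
r = 3
B(K) = 1 + 3/K (B(K) = 3/K + K/K = 3/K + 1 = 1 + 3/K)
U(X) = (3 + X)/X - X*(3 + X)
-U(-312) = -(3 - 312 - 1*(-312)²*(3 - 312))/(-312) = -(-1)*(3 - 312 - 1*97344*(-309))/312 = -(-1)*(3 - 312 + 30079296)/312 = -(-1)*30078987/312 = -1*(-10026329/104) = 10026329/104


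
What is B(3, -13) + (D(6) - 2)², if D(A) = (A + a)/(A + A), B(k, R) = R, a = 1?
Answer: -1583/144 ≈ -10.993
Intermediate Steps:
D(A) = (1 + A)/(2*A) (D(A) = (A + 1)/(A + A) = (1 + A)/((2*A)) = (1 + A)*(1/(2*A)) = (1 + A)/(2*A))
B(3, -13) + (D(6) - 2)² = -13 + ((½)*(1 + 6)/6 - 2)² = -13 + ((½)*(⅙)*7 - 2)² = -13 + (7/12 - 2)² = -13 + (-17/12)² = -13 + 289/144 = -1583/144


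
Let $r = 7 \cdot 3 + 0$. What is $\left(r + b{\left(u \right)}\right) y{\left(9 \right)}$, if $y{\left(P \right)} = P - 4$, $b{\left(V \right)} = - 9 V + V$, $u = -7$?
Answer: $385$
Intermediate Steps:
$r = 21$ ($r = 21 + 0 = 21$)
$b{\left(V \right)} = - 8 V$
$y{\left(P \right)} = -4 + P$ ($y{\left(P \right)} = P - 4 = -4 + P$)
$\left(r + b{\left(u \right)}\right) y{\left(9 \right)} = \left(21 - -56\right) \left(-4 + 9\right) = \left(21 + 56\right) 5 = 77 \cdot 5 = 385$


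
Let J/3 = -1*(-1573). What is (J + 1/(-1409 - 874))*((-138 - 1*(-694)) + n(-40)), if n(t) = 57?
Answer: 6604140788/2283 ≈ 2.8927e+6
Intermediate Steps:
J = 4719 (J = 3*(-1*(-1573)) = 3*1573 = 4719)
(J + 1/(-1409 - 874))*((-138 - 1*(-694)) + n(-40)) = (4719 + 1/(-1409 - 874))*((-138 - 1*(-694)) + 57) = (4719 + 1/(-2283))*((-138 + 694) + 57) = (4719 - 1/2283)*(556 + 57) = (10773476/2283)*613 = 6604140788/2283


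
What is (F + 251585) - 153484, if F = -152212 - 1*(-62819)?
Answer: 8708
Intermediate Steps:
F = -89393 (F = -152212 + 62819 = -89393)
(F + 251585) - 153484 = (-89393 + 251585) - 153484 = 162192 - 153484 = 8708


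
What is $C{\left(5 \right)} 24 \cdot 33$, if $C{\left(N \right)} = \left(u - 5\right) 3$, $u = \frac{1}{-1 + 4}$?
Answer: $-11088$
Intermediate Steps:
$u = \frac{1}{3} \approx 0.33333$
$C{\left(N \right)} = -14$ ($C{\left(N \right)} = \left(\frac{1}{3} - 5\right) 3 = \left(- \frac{14}{3}\right) 3 = -14$)
$C{\left(5 \right)} 24 \cdot 33 = \left(-14\right) 24 \cdot 33 = \left(-336\right) 33 = -11088$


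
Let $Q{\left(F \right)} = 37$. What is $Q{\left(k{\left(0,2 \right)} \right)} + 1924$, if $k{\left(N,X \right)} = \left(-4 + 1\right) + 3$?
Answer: $1961$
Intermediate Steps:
$k{\left(N,X \right)} = 0$ ($k{\left(N,X \right)} = -3 + 3 = 0$)
$Q{\left(k{\left(0,2 \right)} \right)} + 1924 = 37 + 1924 = 1961$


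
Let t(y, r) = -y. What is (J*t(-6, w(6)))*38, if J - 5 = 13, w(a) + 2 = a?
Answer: 4104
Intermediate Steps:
w(a) = -2 + a
J = 18 (J = 5 + 13 = 18)
(J*t(-6, w(6)))*38 = (18*(-1*(-6)))*38 = (18*6)*38 = 108*38 = 4104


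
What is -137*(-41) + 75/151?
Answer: 848242/151 ≈ 5617.5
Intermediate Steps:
-137*(-41) + 75/151 = 5617 + 75*(1/151) = 5617 + 75/151 = 848242/151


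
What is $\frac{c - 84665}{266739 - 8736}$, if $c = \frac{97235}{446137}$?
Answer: $- \frac{12590697290}{38368228137} \approx -0.32815$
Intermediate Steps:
$c = \frac{97235}{446137}$ ($c = 97235 \cdot \frac{1}{446137} = \frac{97235}{446137} \approx 0.21795$)
$\frac{c - 84665}{266739 - 8736} = \frac{\frac{97235}{446137} - 84665}{266739 - 8736} = - \frac{37772091870}{446137 \cdot 258003} = \left(- \frac{37772091870}{446137}\right) \frac{1}{258003} = - \frac{12590697290}{38368228137}$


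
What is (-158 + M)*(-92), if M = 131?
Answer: 2484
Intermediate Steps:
(-158 + M)*(-92) = (-158 + 131)*(-92) = -27*(-92) = 2484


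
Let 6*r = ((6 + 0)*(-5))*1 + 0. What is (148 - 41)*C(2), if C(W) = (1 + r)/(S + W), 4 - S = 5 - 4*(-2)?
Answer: 428/7 ≈ 61.143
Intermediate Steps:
S = -9 (S = 4 - (5 - 4*(-2)) = 4 - (5 + 8) = 4 - 1*13 = 4 - 13 = -9)
r = -5 (r = (((6 + 0)*(-5))*1 + 0)/6 = ((6*(-5))*1 + 0)/6 = (-30*1 + 0)/6 = (-30 + 0)/6 = (⅙)*(-30) = -5)
C(W) = -4/(-9 + W) (C(W) = (1 - 5)/(-9 + W) = -4/(-9 + W))
(148 - 41)*C(2) = (148 - 41)*(-4/(-9 + 2)) = 107*(-4/(-7)) = 107*(-4*(-⅐)) = 107*(4/7) = 428/7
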